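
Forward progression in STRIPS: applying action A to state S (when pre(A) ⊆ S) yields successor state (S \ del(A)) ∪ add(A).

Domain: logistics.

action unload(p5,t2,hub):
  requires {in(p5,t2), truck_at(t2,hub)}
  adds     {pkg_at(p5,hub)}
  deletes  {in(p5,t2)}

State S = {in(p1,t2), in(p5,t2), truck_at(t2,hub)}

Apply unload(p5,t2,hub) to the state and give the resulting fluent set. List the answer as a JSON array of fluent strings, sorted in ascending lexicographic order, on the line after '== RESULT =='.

Compute (S \ del) ∪ add:
  pre ⊆ S: {in(p5,t2), truck_at(t2,hub)} ⊆ S  — applicable
  S \ del = {in(p1,t2), truck_at(t2,hub)}
  ∪ add   = {in(p1,t2), pkg_at(p5,hub), truck_at(t2,hub)}

== RESULT ==
["in(p1,t2)", "pkg_at(p5,hub)", "truck_at(t2,hub)"]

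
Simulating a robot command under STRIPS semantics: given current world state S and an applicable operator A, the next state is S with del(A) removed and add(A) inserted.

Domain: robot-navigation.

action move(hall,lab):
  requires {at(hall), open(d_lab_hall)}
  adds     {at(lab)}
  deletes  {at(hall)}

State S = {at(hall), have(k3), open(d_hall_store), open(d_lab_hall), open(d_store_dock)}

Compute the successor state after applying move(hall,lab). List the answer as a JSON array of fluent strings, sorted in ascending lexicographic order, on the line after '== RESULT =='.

Progress:
  pre ⊆ S: {at(hall), open(d_lab_hall)} ⊆ S  — applicable
  S \ del = {have(k3), open(d_hall_store), open(d_lab_hall), open(d_store_dock)}
  ∪ add   = {at(lab), have(k3), open(d_hall_store), open(d_lab_hall), open(d_store_dock)}

== RESULT ==
["at(lab)", "have(k3)", "open(d_hall_store)", "open(d_lab_hall)", "open(d_store_dock)"]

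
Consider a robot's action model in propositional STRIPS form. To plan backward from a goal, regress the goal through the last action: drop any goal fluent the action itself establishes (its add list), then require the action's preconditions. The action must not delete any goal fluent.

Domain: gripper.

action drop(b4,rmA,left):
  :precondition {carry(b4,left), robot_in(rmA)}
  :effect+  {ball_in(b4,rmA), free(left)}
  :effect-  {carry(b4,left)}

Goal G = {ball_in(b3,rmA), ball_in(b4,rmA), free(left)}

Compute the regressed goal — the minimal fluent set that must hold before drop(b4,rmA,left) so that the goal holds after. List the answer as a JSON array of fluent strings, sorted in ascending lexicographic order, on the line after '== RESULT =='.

Regress:
  G ∩ del = {}  (empty — regression defined)
  G \ add = {ball_in(b3,rmA), ball_in(b4,rmA), free(left)} \ {ball_in(b4,rmA), free(left)} = {ball_in(b3,rmA)}
  ∪ pre   = {ball_in(b3,rmA)} ∪ {carry(b4,left), robot_in(rmA)}
          = {ball_in(b3,rmA), carry(b4,left), robot_in(rmA)}

== RESULT ==
["ball_in(b3,rmA)", "carry(b4,left)", "robot_in(rmA)"]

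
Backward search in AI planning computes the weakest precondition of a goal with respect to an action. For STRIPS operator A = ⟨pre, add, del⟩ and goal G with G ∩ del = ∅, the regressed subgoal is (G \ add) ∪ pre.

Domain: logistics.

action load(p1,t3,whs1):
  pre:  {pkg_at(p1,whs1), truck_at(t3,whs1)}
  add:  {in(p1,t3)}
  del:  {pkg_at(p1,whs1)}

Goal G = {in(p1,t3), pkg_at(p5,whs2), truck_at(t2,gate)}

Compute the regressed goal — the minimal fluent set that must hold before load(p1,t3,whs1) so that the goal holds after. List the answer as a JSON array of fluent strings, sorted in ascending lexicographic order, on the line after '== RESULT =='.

Regress:
  G ∩ del = {}  (empty — regression defined)
  G \ add = {in(p1,t3), pkg_at(p5,whs2), truck_at(t2,gate)} \ {in(p1,t3)} = {pkg_at(p5,whs2), truck_at(t2,gate)}
  ∪ pre   = {pkg_at(p5,whs2), truck_at(t2,gate)} ∪ {pkg_at(p1,whs1), truck_at(t3,whs1)}
          = {pkg_at(p1,whs1), pkg_at(p5,whs2), truck_at(t2,gate), truck_at(t3,whs1)}

== RESULT ==
["pkg_at(p1,whs1)", "pkg_at(p5,whs2)", "truck_at(t2,gate)", "truck_at(t3,whs1)"]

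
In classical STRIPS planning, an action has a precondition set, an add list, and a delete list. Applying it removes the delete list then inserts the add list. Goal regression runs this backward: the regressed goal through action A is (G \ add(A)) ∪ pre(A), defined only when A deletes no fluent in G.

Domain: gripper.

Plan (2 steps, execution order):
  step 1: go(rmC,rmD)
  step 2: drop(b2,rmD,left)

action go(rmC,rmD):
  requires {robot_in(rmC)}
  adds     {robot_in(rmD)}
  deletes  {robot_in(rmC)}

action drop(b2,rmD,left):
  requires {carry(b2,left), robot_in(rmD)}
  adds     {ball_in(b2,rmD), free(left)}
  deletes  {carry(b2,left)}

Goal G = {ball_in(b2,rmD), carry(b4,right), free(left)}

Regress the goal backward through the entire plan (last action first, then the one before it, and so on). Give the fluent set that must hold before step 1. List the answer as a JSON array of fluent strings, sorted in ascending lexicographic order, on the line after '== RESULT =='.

Work backward from the goal:
  through step 2 (drop(b2,rmD,left)): drop {ball_in(b2,rmD), free(left)}, keep {carry(b4,right)}, require {carry(b2,left), robot_in(rmD)}
    → {carry(b2,left), carry(b4,right), robot_in(rmD)}
  through step 1 (go(rmC,rmD)): drop {robot_in(rmD)}, keep {carry(b2,left), carry(b4,right)}, require {robot_in(rmC)}
    → {carry(b2,left), carry(b4,right), robot_in(rmC)}

== RESULT ==
["carry(b2,left)", "carry(b4,right)", "robot_in(rmC)"]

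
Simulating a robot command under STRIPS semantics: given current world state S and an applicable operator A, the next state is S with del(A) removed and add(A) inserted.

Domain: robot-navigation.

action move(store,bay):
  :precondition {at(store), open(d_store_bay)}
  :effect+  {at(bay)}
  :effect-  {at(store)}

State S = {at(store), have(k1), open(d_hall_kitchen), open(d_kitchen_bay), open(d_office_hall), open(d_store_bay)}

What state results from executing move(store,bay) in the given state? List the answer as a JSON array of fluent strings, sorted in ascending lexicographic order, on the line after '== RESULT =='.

Progress:
  pre ⊆ S: {at(store), open(d_store_bay)} ⊆ S  — applicable
  S \ del = {have(k1), open(d_hall_kitchen), open(d_kitchen_bay), open(d_office_hall), open(d_store_bay)}
  ∪ add   = {at(bay), have(k1), open(d_hall_kitchen), open(d_kitchen_bay), open(d_office_hall), open(d_store_bay)}

== RESULT ==
["at(bay)", "have(k1)", "open(d_hall_kitchen)", "open(d_kitchen_bay)", "open(d_office_hall)", "open(d_store_bay)"]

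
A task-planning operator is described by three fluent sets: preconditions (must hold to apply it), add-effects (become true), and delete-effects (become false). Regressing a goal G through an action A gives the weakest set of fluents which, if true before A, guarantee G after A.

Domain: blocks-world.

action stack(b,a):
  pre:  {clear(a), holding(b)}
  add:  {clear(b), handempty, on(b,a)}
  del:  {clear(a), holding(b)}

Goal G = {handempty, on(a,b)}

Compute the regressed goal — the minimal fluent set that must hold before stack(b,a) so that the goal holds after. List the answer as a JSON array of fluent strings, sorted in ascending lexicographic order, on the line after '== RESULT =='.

Regress:
  G ∩ del = {}  (empty — regression defined)
  G \ add = {handempty, on(a,b)} \ {clear(b), handempty, on(b,a)} = {on(a,b)}
  ∪ pre   = {on(a,b)} ∪ {clear(a), holding(b)}
          = {clear(a), holding(b), on(a,b)}

== RESULT ==
["clear(a)", "holding(b)", "on(a,b)"]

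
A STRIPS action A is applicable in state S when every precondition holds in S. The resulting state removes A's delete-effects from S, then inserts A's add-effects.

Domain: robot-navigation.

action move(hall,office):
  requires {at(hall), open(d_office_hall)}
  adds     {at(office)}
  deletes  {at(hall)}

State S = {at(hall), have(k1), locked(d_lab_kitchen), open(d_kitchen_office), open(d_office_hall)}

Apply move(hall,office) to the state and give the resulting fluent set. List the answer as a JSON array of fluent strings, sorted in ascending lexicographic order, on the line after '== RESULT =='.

Progress:
  pre ⊆ S: {at(hall), open(d_office_hall)} ⊆ S  — applicable
  S \ del = {have(k1), locked(d_lab_kitchen), open(d_kitchen_office), open(d_office_hall)}
  ∪ add   = {at(office), have(k1), locked(d_lab_kitchen), open(d_kitchen_office), open(d_office_hall)}

== RESULT ==
["at(office)", "have(k1)", "locked(d_lab_kitchen)", "open(d_kitchen_office)", "open(d_office_hall)"]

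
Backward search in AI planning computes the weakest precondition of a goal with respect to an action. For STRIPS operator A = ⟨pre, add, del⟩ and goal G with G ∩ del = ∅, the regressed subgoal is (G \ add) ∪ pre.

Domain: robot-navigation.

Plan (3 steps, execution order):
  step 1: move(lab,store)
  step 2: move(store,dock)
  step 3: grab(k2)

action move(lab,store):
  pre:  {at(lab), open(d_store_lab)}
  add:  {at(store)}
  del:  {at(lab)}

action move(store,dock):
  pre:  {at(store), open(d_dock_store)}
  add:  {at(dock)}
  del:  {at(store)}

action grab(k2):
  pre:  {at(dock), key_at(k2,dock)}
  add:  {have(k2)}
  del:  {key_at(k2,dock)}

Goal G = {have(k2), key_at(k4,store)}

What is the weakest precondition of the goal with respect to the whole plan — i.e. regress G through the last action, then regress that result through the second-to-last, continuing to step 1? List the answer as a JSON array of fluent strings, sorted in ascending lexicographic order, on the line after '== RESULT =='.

Work backward from the goal:
  through step 3 (grab(k2)): drop {have(k2)}, keep {key_at(k4,store)}, require {at(dock), key_at(k2,dock)}
    → {at(dock), key_at(k2,dock), key_at(k4,store)}
  through step 2 (move(store,dock)): drop {at(dock)}, keep {key_at(k2,dock), key_at(k4,store)}, require {at(store), open(d_dock_store)}
    → {at(store), key_at(k2,dock), key_at(k4,store), open(d_dock_store)}
  through step 1 (move(lab,store)): drop {at(store)}, keep {key_at(k2,dock), key_at(k4,store), open(d_dock_store)}, require {at(lab), open(d_store_lab)}
    → {at(lab), key_at(k2,dock), key_at(k4,store), open(d_dock_store), open(d_store_lab)}

== RESULT ==
["at(lab)", "key_at(k2,dock)", "key_at(k4,store)", "open(d_dock_store)", "open(d_store_lab)"]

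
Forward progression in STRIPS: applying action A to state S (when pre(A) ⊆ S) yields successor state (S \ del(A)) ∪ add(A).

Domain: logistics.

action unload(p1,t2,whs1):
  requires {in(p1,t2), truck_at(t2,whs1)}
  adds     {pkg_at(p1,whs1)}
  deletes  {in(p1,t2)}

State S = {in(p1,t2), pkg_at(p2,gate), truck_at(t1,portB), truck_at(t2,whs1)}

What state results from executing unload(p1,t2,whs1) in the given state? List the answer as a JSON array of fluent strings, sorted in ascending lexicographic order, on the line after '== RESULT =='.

Compute (S \ del) ∪ add:
  pre ⊆ S: {in(p1,t2), truck_at(t2,whs1)} ⊆ S  — applicable
  S \ del = {pkg_at(p2,gate), truck_at(t1,portB), truck_at(t2,whs1)}
  ∪ add   = {pkg_at(p1,whs1), pkg_at(p2,gate), truck_at(t1,portB), truck_at(t2,whs1)}

== RESULT ==
["pkg_at(p1,whs1)", "pkg_at(p2,gate)", "truck_at(t1,portB)", "truck_at(t2,whs1)"]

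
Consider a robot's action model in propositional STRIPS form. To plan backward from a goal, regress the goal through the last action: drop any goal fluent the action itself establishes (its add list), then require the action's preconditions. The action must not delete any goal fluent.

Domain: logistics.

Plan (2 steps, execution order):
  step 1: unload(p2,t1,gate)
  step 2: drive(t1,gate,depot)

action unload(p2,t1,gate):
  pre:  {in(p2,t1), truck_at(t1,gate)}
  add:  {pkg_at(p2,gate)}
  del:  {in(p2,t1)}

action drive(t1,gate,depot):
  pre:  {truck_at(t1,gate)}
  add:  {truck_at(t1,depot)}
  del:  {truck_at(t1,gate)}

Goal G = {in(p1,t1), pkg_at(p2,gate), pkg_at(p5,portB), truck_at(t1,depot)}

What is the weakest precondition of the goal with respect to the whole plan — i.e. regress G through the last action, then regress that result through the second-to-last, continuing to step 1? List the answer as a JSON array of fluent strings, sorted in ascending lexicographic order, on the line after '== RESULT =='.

Work backward from the goal:
  through step 2 (drive(t1,gate,depot)): drop {truck_at(t1,depot)}, keep {in(p1,t1), pkg_at(p2,gate), pkg_at(p5,portB)}, require {truck_at(t1,gate)}
    → {in(p1,t1), pkg_at(p2,gate), pkg_at(p5,portB), truck_at(t1,gate)}
  through step 1 (unload(p2,t1,gate)): drop {pkg_at(p2,gate)}, keep {in(p1,t1), pkg_at(p5,portB), truck_at(t1,gate)}, require {in(p2,t1), truck_at(t1,gate)}
    → {in(p1,t1), in(p2,t1), pkg_at(p5,portB), truck_at(t1,gate)}

== RESULT ==
["in(p1,t1)", "in(p2,t1)", "pkg_at(p5,portB)", "truck_at(t1,gate)"]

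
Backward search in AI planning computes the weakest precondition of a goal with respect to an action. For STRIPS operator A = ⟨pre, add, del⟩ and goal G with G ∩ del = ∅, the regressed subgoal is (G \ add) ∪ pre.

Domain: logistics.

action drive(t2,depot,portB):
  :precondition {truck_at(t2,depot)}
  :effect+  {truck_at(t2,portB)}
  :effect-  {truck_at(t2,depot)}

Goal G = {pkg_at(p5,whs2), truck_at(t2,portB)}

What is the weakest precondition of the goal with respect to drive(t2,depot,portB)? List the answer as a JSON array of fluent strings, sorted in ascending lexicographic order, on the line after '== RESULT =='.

Regress:
  G ∩ del = {}  (empty — regression defined)
  G \ add = {pkg_at(p5,whs2), truck_at(t2,portB)} \ {truck_at(t2,portB)} = {pkg_at(p5,whs2)}
  ∪ pre   = {pkg_at(p5,whs2)} ∪ {truck_at(t2,depot)}
          = {pkg_at(p5,whs2), truck_at(t2,depot)}

== RESULT ==
["pkg_at(p5,whs2)", "truck_at(t2,depot)"]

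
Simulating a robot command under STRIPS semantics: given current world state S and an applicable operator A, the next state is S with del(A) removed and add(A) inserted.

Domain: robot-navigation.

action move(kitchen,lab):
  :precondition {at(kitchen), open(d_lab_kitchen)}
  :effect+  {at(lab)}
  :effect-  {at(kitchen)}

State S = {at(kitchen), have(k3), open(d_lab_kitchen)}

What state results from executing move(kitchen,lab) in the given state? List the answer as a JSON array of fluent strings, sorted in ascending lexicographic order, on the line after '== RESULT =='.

Progress:
  pre ⊆ S: {at(kitchen), open(d_lab_kitchen)} ⊆ S  — applicable
  S \ del = {have(k3), open(d_lab_kitchen)}
  ∪ add   = {at(lab), have(k3), open(d_lab_kitchen)}

== RESULT ==
["at(lab)", "have(k3)", "open(d_lab_kitchen)"]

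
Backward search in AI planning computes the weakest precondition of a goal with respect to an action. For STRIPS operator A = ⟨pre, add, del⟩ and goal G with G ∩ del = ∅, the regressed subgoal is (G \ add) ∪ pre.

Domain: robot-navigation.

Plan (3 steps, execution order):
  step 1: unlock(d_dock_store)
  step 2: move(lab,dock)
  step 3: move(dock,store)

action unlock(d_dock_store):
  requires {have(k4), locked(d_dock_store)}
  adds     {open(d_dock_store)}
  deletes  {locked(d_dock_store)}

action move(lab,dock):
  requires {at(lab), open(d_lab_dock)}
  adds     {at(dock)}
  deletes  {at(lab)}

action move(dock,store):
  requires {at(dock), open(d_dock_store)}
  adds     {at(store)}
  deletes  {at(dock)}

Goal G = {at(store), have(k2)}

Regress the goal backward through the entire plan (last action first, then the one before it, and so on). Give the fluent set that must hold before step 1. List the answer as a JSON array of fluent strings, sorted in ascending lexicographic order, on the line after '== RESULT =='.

Regress step by step:
  through step 3 (move(dock,store)): drop {at(store)}, keep {have(k2)}, require {at(dock), open(d_dock_store)}
    → {at(dock), have(k2), open(d_dock_store)}
  through step 2 (move(lab,dock)): drop {at(dock)}, keep {have(k2), open(d_dock_store)}, require {at(lab), open(d_lab_dock)}
    → {at(lab), have(k2), open(d_dock_store), open(d_lab_dock)}
  through step 1 (unlock(d_dock_store)): drop {open(d_dock_store)}, keep {at(lab), have(k2), open(d_lab_dock)}, require {have(k4), locked(d_dock_store)}
    → {at(lab), have(k2), have(k4), locked(d_dock_store), open(d_lab_dock)}

== RESULT ==
["at(lab)", "have(k2)", "have(k4)", "locked(d_dock_store)", "open(d_lab_dock)"]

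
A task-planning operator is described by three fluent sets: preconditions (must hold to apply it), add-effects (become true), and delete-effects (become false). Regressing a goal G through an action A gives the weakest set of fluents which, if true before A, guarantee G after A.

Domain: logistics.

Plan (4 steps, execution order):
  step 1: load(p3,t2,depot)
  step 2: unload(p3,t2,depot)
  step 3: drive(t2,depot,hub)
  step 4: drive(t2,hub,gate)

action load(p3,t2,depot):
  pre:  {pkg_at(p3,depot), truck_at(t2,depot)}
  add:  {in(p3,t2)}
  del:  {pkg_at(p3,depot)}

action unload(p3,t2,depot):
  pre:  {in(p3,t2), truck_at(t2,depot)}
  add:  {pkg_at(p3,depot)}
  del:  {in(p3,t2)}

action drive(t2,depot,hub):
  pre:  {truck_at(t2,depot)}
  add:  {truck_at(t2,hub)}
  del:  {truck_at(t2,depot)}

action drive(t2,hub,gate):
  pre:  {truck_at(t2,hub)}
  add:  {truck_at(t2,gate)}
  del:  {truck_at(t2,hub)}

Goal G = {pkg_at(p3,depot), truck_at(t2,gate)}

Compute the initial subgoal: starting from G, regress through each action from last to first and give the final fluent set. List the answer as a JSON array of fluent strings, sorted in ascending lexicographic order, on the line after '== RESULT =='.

Work backward from the goal:
  through step 4 (drive(t2,hub,gate)): drop {truck_at(t2,gate)}, keep {pkg_at(p3,depot)}, require {truck_at(t2,hub)}
    → {pkg_at(p3,depot), truck_at(t2,hub)}
  through step 3 (drive(t2,depot,hub)): drop {truck_at(t2,hub)}, keep {pkg_at(p3,depot)}, require {truck_at(t2,depot)}
    → {pkg_at(p3,depot), truck_at(t2,depot)}
  through step 2 (unload(p3,t2,depot)): drop {pkg_at(p3,depot)}, keep {truck_at(t2,depot)}, require {in(p3,t2), truck_at(t2,depot)}
    → {in(p3,t2), truck_at(t2,depot)}
  through step 1 (load(p3,t2,depot)): drop {in(p3,t2)}, keep {truck_at(t2,depot)}, require {pkg_at(p3,depot), truck_at(t2,depot)}
    → {pkg_at(p3,depot), truck_at(t2,depot)}

== RESULT ==
["pkg_at(p3,depot)", "truck_at(t2,depot)"]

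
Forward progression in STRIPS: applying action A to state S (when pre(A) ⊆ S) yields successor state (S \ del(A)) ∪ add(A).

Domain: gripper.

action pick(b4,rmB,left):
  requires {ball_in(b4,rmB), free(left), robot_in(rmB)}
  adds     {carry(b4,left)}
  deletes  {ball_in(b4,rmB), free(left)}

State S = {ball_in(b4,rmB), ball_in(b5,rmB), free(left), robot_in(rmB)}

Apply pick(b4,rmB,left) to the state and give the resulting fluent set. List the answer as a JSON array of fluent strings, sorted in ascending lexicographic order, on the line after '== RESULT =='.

Compute (S \ del) ∪ add:
  pre ⊆ S: {ball_in(b4,rmB), free(left), robot_in(rmB)} ⊆ S  — applicable
  S \ del = {ball_in(b5,rmB), robot_in(rmB)}
  ∪ add   = {ball_in(b5,rmB), carry(b4,left), robot_in(rmB)}

== RESULT ==
["ball_in(b5,rmB)", "carry(b4,left)", "robot_in(rmB)"]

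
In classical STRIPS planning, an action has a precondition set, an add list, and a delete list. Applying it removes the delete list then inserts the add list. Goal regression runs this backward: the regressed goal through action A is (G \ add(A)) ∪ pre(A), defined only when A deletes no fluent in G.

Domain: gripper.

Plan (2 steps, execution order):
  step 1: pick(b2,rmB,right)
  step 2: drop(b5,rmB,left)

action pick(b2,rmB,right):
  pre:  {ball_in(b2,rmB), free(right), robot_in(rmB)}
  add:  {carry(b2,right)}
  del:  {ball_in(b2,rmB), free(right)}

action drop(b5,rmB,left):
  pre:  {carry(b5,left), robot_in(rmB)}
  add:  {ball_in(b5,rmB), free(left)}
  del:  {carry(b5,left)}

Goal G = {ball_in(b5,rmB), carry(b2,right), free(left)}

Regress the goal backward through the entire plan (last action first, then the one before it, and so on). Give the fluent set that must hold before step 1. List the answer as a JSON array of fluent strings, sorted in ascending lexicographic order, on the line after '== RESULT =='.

Regress step by step:
  through step 2 (drop(b5,rmB,left)): drop {ball_in(b5,rmB), free(left)}, keep {carry(b2,right)}, require {carry(b5,left), robot_in(rmB)}
    → {carry(b2,right), carry(b5,left), robot_in(rmB)}
  through step 1 (pick(b2,rmB,right)): drop {carry(b2,right)}, keep {carry(b5,left), robot_in(rmB)}, require {ball_in(b2,rmB), free(right), robot_in(rmB)}
    → {ball_in(b2,rmB), carry(b5,left), free(right), robot_in(rmB)}

== RESULT ==
["ball_in(b2,rmB)", "carry(b5,left)", "free(right)", "robot_in(rmB)"]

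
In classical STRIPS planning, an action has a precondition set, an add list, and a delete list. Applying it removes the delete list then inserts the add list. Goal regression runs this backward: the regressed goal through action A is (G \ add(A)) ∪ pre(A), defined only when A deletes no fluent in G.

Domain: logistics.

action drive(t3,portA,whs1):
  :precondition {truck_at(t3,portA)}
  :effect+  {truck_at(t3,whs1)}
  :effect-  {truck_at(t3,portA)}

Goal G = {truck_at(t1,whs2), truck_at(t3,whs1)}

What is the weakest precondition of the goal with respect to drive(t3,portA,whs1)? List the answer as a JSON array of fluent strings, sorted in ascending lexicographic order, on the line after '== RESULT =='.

Regress:
  G ∩ del = {}  (empty — regression defined)
  G \ add = {truck_at(t1,whs2), truck_at(t3,whs1)} \ {truck_at(t3,whs1)} = {truck_at(t1,whs2)}
  ∪ pre   = {truck_at(t1,whs2)} ∪ {truck_at(t3,portA)}
          = {truck_at(t1,whs2), truck_at(t3,portA)}

== RESULT ==
["truck_at(t1,whs2)", "truck_at(t3,portA)"]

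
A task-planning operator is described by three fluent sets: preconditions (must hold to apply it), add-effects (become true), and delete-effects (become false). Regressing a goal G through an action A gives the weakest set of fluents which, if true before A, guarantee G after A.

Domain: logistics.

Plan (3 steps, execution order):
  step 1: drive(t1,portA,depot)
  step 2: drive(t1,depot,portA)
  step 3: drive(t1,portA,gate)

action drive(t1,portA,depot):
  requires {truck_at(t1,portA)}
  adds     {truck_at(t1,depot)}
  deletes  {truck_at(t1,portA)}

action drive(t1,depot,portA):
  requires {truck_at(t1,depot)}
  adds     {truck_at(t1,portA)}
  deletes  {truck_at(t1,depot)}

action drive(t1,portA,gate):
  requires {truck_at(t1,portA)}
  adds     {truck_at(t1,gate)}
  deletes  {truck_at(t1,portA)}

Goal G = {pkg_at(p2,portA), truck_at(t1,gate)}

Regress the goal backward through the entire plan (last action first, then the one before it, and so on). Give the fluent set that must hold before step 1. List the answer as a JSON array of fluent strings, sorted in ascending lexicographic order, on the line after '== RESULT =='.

Work backward from the goal:
  through step 3 (drive(t1,portA,gate)): drop {truck_at(t1,gate)}, keep {pkg_at(p2,portA)}, require {truck_at(t1,portA)}
    → {pkg_at(p2,portA), truck_at(t1,portA)}
  through step 2 (drive(t1,depot,portA)): drop {truck_at(t1,portA)}, keep {pkg_at(p2,portA)}, require {truck_at(t1,depot)}
    → {pkg_at(p2,portA), truck_at(t1,depot)}
  through step 1 (drive(t1,portA,depot)): drop {truck_at(t1,depot)}, keep {pkg_at(p2,portA)}, require {truck_at(t1,portA)}
    → {pkg_at(p2,portA), truck_at(t1,portA)}

== RESULT ==
["pkg_at(p2,portA)", "truck_at(t1,portA)"]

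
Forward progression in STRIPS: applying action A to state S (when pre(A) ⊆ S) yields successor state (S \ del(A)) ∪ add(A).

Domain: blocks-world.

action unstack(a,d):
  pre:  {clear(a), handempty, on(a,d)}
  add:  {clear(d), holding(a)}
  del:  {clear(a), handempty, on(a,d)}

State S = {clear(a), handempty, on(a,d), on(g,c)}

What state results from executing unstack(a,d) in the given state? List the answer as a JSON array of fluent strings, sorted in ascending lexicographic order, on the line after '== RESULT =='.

Progress:
  pre ⊆ S: {clear(a), handempty, on(a,d)} ⊆ S  — applicable
  S \ del = {on(g,c)}
  ∪ add   = {clear(d), holding(a), on(g,c)}

== RESULT ==
["clear(d)", "holding(a)", "on(g,c)"]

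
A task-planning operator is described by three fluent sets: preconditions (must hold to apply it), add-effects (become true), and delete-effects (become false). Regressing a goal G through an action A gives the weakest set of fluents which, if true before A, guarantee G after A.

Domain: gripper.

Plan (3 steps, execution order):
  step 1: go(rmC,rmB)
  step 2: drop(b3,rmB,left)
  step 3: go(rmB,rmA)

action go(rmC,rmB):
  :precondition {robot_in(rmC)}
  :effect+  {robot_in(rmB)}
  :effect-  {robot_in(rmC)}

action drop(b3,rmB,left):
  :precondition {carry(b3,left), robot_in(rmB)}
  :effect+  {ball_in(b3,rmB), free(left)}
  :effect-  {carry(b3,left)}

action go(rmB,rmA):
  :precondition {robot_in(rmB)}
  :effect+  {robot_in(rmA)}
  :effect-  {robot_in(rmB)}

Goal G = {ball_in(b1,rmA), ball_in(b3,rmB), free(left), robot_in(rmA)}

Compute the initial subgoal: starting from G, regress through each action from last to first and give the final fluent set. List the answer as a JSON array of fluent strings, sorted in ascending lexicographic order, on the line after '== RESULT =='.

Work backward from the goal:
  through step 3 (go(rmB,rmA)): drop {robot_in(rmA)}, keep {ball_in(b1,rmA), ball_in(b3,rmB), free(left)}, require {robot_in(rmB)}
    → {ball_in(b1,rmA), ball_in(b3,rmB), free(left), robot_in(rmB)}
  through step 2 (drop(b3,rmB,left)): drop {ball_in(b3,rmB), free(left)}, keep {ball_in(b1,rmA), robot_in(rmB)}, require {carry(b3,left), robot_in(rmB)}
    → {ball_in(b1,rmA), carry(b3,left), robot_in(rmB)}
  through step 1 (go(rmC,rmB)): drop {robot_in(rmB)}, keep {ball_in(b1,rmA), carry(b3,left)}, require {robot_in(rmC)}
    → {ball_in(b1,rmA), carry(b3,left), robot_in(rmC)}

== RESULT ==
["ball_in(b1,rmA)", "carry(b3,left)", "robot_in(rmC)"]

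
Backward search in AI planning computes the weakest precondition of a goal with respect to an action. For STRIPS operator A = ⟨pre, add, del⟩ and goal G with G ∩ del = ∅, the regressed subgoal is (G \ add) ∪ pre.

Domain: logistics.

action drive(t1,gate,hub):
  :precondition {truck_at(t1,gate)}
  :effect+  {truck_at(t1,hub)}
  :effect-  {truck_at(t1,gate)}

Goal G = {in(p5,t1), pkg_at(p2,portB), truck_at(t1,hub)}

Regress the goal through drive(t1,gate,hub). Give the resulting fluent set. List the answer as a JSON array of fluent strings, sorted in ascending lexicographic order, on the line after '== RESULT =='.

Compute (G \ add) ∪ pre:
  G ∩ del = {}  (empty — regression defined)
  G \ add = {in(p5,t1), pkg_at(p2,portB), truck_at(t1,hub)} \ {truck_at(t1,hub)} = {in(p5,t1), pkg_at(p2,portB)}
  ∪ pre   = {in(p5,t1), pkg_at(p2,portB)} ∪ {truck_at(t1,gate)}
          = {in(p5,t1), pkg_at(p2,portB), truck_at(t1,gate)}

== RESULT ==
["in(p5,t1)", "pkg_at(p2,portB)", "truck_at(t1,gate)"]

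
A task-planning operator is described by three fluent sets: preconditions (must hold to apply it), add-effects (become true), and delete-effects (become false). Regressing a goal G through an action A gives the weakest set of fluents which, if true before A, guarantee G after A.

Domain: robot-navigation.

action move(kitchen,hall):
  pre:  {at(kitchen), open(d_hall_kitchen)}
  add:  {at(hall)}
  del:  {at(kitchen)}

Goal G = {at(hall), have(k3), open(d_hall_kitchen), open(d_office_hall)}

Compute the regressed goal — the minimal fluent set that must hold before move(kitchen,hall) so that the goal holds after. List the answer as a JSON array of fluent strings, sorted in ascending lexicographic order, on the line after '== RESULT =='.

Regress:
  G ∩ del = {}  (empty — regression defined)
  G \ add = {at(hall), have(k3), open(d_hall_kitchen), open(d_office_hall)} \ {at(hall)} = {have(k3), open(d_hall_kitchen), open(d_office_hall)}
  ∪ pre   = {have(k3), open(d_hall_kitchen), open(d_office_hall)} ∪ {at(kitchen), open(d_hall_kitchen)}
          = {at(kitchen), have(k3), open(d_hall_kitchen), open(d_office_hall)}

== RESULT ==
["at(kitchen)", "have(k3)", "open(d_hall_kitchen)", "open(d_office_hall)"]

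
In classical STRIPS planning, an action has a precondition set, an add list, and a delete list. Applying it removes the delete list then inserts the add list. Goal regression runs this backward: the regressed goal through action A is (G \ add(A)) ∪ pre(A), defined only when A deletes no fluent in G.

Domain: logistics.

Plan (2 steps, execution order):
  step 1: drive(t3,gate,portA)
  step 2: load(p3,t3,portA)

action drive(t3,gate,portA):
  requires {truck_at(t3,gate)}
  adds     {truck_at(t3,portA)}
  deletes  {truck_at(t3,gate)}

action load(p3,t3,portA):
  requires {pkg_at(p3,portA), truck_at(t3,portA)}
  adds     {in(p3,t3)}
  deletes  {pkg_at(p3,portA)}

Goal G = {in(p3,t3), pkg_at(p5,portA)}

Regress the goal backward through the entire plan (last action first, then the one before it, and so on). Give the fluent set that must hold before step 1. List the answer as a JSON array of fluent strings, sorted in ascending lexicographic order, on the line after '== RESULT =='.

Regress step by step:
  through step 2 (load(p3,t3,portA)): drop {in(p3,t3)}, keep {pkg_at(p5,portA)}, require {pkg_at(p3,portA), truck_at(t3,portA)}
    → {pkg_at(p3,portA), pkg_at(p5,portA), truck_at(t3,portA)}
  through step 1 (drive(t3,gate,portA)): drop {truck_at(t3,portA)}, keep {pkg_at(p3,portA), pkg_at(p5,portA)}, require {truck_at(t3,gate)}
    → {pkg_at(p3,portA), pkg_at(p5,portA), truck_at(t3,gate)}

== RESULT ==
["pkg_at(p3,portA)", "pkg_at(p5,portA)", "truck_at(t3,gate)"]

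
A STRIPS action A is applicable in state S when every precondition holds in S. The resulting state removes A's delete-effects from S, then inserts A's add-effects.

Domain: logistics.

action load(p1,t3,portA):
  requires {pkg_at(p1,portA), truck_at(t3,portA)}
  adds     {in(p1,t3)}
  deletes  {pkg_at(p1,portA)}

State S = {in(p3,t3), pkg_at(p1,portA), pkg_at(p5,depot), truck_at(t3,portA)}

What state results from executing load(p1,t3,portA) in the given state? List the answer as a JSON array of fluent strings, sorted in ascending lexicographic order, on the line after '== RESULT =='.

Progress:
  pre ⊆ S: {pkg_at(p1,portA), truck_at(t3,portA)} ⊆ S  — applicable
  S \ del = {in(p3,t3), pkg_at(p5,depot), truck_at(t3,portA)}
  ∪ add   = {in(p1,t3), in(p3,t3), pkg_at(p5,depot), truck_at(t3,portA)}

== RESULT ==
["in(p1,t3)", "in(p3,t3)", "pkg_at(p5,depot)", "truck_at(t3,portA)"]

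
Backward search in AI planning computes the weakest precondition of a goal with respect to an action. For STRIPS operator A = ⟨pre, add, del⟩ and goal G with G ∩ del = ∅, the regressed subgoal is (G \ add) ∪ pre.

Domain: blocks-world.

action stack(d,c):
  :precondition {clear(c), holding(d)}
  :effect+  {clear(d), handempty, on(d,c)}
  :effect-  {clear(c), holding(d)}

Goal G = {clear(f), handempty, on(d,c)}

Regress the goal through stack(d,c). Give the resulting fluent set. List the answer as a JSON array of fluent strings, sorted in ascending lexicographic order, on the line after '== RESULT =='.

Regress:
  G ∩ del = {}  (empty — regression defined)
  G \ add = {clear(f), handempty, on(d,c)} \ {clear(d), handempty, on(d,c)} = {clear(f)}
  ∪ pre   = {clear(f)} ∪ {clear(c), holding(d)}
          = {clear(c), clear(f), holding(d)}

== RESULT ==
["clear(c)", "clear(f)", "holding(d)"]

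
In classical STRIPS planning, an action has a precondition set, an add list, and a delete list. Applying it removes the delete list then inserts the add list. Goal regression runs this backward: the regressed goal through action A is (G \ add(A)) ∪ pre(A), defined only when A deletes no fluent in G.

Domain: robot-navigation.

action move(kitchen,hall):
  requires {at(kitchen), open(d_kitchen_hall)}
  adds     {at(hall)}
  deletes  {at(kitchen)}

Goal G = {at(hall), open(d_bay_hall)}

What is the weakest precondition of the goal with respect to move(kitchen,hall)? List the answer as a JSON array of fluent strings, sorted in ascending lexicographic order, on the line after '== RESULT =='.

Compute (G \ add) ∪ pre:
  G ∩ del = {}  (empty — regression defined)
  G \ add = {at(hall), open(d_bay_hall)} \ {at(hall)} = {open(d_bay_hall)}
  ∪ pre   = {open(d_bay_hall)} ∪ {at(kitchen), open(d_kitchen_hall)}
          = {at(kitchen), open(d_bay_hall), open(d_kitchen_hall)}

== RESULT ==
["at(kitchen)", "open(d_bay_hall)", "open(d_kitchen_hall)"]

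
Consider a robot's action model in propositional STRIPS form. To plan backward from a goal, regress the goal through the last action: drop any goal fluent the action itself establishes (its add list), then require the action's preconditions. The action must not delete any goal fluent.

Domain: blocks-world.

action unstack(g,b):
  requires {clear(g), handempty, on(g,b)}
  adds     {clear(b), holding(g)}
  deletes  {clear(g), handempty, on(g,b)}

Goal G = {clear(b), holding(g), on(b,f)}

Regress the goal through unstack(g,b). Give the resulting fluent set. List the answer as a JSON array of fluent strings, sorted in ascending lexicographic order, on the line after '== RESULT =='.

Compute (G \ add) ∪ pre:
  G ∩ del = {}  (empty — regression defined)
  G \ add = {clear(b), holding(g), on(b,f)} \ {clear(b), holding(g)} = {on(b,f)}
  ∪ pre   = {on(b,f)} ∪ {clear(g), handempty, on(g,b)}
          = {clear(g), handempty, on(b,f), on(g,b)}

== RESULT ==
["clear(g)", "handempty", "on(b,f)", "on(g,b)"]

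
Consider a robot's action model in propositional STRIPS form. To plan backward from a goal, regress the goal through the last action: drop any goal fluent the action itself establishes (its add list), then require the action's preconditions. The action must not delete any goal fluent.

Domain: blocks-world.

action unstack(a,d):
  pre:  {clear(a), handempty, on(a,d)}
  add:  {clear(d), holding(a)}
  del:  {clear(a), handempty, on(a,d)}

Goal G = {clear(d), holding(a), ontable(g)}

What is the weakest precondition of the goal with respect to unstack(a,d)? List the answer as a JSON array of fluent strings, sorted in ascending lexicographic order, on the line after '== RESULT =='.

Regress:
  G ∩ del = {}  (empty — regression defined)
  G \ add = {clear(d), holding(a), ontable(g)} \ {clear(d), holding(a)} = {ontable(g)}
  ∪ pre   = {ontable(g)} ∪ {clear(a), handempty, on(a,d)}
          = {clear(a), handempty, on(a,d), ontable(g)}

== RESULT ==
["clear(a)", "handempty", "on(a,d)", "ontable(g)"]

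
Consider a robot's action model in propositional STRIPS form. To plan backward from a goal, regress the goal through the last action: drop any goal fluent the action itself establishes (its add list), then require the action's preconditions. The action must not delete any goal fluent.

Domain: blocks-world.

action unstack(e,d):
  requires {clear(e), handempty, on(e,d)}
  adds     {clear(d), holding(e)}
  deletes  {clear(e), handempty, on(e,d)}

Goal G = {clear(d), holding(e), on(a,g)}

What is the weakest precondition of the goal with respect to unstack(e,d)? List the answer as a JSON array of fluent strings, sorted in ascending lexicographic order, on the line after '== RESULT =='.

Regress:
  G ∩ del = {}  (empty — regression defined)
  G \ add = {clear(d), holding(e), on(a,g)} \ {clear(d), holding(e)} = {on(a,g)}
  ∪ pre   = {on(a,g)} ∪ {clear(e), handempty, on(e,d)}
          = {clear(e), handempty, on(a,g), on(e,d)}

== RESULT ==
["clear(e)", "handempty", "on(a,g)", "on(e,d)"]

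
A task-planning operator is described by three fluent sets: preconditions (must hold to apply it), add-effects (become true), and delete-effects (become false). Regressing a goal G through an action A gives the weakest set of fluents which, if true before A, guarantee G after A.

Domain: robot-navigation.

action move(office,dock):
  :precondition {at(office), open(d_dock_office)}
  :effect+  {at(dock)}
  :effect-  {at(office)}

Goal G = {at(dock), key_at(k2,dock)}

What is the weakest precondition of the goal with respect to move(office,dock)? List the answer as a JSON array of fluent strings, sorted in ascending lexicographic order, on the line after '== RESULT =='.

Compute (G \ add) ∪ pre:
  G ∩ del = {}  (empty — regression defined)
  G \ add = {at(dock), key_at(k2,dock)} \ {at(dock)} = {key_at(k2,dock)}
  ∪ pre   = {key_at(k2,dock)} ∪ {at(office), open(d_dock_office)}
          = {at(office), key_at(k2,dock), open(d_dock_office)}

== RESULT ==
["at(office)", "key_at(k2,dock)", "open(d_dock_office)"]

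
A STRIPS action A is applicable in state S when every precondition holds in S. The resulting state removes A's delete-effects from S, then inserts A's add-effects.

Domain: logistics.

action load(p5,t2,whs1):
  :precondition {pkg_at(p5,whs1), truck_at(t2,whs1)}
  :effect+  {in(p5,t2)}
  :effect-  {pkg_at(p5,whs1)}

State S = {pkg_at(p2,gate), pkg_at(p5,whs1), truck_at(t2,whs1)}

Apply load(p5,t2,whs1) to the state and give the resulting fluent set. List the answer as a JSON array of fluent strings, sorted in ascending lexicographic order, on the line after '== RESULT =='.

Compute (S \ del) ∪ add:
  pre ⊆ S: {pkg_at(p5,whs1), truck_at(t2,whs1)} ⊆ S  — applicable
  S \ del = {pkg_at(p2,gate), truck_at(t2,whs1)}
  ∪ add   = {in(p5,t2), pkg_at(p2,gate), truck_at(t2,whs1)}

== RESULT ==
["in(p5,t2)", "pkg_at(p2,gate)", "truck_at(t2,whs1)"]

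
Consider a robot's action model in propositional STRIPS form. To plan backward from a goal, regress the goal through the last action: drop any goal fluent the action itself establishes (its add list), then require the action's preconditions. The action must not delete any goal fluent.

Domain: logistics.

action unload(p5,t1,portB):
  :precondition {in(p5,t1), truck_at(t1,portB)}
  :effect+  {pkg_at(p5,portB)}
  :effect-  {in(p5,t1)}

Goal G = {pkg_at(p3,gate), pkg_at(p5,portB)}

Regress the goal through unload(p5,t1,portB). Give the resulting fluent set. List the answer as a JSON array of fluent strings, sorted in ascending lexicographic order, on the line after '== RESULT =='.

Regress:
  G ∩ del = {}  (empty — regression defined)
  G \ add = {pkg_at(p3,gate), pkg_at(p5,portB)} \ {pkg_at(p5,portB)} = {pkg_at(p3,gate)}
  ∪ pre   = {pkg_at(p3,gate)} ∪ {in(p5,t1), truck_at(t1,portB)}
          = {in(p5,t1), pkg_at(p3,gate), truck_at(t1,portB)}

== RESULT ==
["in(p5,t1)", "pkg_at(p3,gate)", "truck_at(t1,portB)"]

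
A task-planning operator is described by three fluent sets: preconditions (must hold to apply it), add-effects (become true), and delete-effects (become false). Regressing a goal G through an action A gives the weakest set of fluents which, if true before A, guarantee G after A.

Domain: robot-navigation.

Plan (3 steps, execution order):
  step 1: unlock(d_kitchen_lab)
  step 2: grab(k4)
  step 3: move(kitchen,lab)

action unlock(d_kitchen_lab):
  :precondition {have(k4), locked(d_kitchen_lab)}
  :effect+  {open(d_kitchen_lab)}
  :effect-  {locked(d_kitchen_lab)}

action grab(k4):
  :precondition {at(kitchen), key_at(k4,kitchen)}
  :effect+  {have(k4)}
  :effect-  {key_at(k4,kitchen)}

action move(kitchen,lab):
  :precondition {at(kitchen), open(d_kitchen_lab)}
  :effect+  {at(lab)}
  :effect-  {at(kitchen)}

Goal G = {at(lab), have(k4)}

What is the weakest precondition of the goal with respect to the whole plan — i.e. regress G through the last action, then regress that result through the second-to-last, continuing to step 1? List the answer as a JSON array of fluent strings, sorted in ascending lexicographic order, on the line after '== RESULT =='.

Regress step by step:
  through step 3 (move(kitchen,lab)): drop {at(lab)}, keep {have(k4)}, require {at(kitchen), open(d_kitchen_lab)}
    → {at(kitchen), have(k4), open(d_kitchen_lab)}
  through step 2 (grab(k4)): drop {have(k4)}, keep {at(kitchen), open(d_kitchen_lab)}, require {at(kitchen), key_at(k4,kitchen)}
    → {at(kitchen), key_at(k4,kitchen), open(d_kitchen_lab)}
  through step 1 (unlock(d_kitchen_lab)): drop {open(d_kitchen_lab)}, keep {at(kitchen), key_at(k4,kitchen)}, require {have(k4), locked(d_kitchen_lab)}
    → {at(kitchen), have(k4), key_at(k4,kitchen), locked(d_kitchen_lab)}

== RESULT ==
["at(kitchen)", "have(k4)", "key_at(k4,kitchen)", "locked(d_kitchen_lab)"]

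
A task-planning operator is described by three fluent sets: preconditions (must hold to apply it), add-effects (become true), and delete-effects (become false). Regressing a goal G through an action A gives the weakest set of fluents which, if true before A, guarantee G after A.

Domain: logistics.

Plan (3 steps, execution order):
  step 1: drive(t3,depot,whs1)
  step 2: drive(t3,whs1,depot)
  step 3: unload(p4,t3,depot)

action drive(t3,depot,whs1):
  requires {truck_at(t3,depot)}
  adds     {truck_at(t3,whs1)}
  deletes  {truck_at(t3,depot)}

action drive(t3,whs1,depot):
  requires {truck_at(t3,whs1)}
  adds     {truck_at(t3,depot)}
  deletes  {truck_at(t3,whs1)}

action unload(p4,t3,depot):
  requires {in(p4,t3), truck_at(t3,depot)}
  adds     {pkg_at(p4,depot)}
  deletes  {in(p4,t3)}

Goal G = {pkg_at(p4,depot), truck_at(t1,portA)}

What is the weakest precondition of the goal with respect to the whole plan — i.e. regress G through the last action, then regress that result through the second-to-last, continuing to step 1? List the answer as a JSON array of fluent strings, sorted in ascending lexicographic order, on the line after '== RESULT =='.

Regress step by step:
  through step 3 (unload(p4,t3,depot)): drop {pkg_at(p4,depot)}, keep {truck_at(t1,portA)}, require {in(p4,t3), truck_at(t3,depot)}
    → {in(p4,t3), truck_at(t1,portA), truck_at(t3,depot)}
  through step 2 (drive(t3,whs1,depot)): drop {truck_at(t3,depot)}, keep {in(p4,t3), truck_at(t1,portA)}, require {truck_at(t3,whs1)}
    → {in(p4,t3), truck_at(t1,portA), truck_at(t3,whs1)}
  through step 1 (drive(t3,depot,whs1)): drop {truck_at(t3,whs1)}, keep {in(p4,t3), truck_at(t1,portA)}, require {truck_at(t3,depot)}
    → {in(p4,t3), truck_at(t1,portA), truck_at(t3,depot)}

== RESULT ==
["in(p4,t3)", "truck_at(t1,portA)", "truck_at(t3,depot)"]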